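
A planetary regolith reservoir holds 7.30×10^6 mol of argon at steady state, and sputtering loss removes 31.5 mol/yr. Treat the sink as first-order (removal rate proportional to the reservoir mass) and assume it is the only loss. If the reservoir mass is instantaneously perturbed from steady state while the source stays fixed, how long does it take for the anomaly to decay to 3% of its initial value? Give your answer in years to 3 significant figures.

For a linear reservoir the anomaly decays as exp(−t/τ) with τ = M/F = 7.30×10^6/31.5 = 231700 yr.
exp(−t/τ) = 0.03 ⇒ t = −τ ln(0.03) = 231700 × 3.507 = 812600 yr.

813000 yr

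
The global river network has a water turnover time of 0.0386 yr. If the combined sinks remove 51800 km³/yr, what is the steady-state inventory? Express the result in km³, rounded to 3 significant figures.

τ = M/F ⇒ M = τ × F = 0.0386 × 51800 = 1999 km³.

2000 km³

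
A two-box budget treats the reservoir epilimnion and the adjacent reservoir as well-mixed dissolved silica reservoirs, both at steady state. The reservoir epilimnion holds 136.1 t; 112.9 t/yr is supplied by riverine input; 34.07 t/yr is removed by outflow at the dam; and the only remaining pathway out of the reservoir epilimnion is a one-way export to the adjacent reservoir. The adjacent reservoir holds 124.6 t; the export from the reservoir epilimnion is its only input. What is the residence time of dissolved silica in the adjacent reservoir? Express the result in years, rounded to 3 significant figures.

1.58 yr

Balance the reservoir epilimnion: ΣF_in = 112.90 t/yr.
Export to the adjacent reservoir = ΣF_in − (34.07) = 78.830 t/yr.
At steady state the output of the adjacent reservoir equals its input, 78.830 t/yr.
τ = M / F = 124.6 / 78.830 = 1.581 yr.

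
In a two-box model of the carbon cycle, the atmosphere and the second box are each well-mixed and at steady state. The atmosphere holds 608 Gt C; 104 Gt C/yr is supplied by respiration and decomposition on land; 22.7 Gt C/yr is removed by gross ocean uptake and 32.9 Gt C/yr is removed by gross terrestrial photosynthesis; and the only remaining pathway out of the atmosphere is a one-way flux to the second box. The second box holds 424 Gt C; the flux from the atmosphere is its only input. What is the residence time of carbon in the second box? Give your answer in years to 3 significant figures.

Balance the atmosphere: ΣF_in = 104.00 Gt C/yr.
Flux to the second box = ΣF_in − (22.7 + 32.9) = 48.400 Gt C/yr.
At steady state the output of the second box equals its input, 48.400 Gt C/yr.
τ = M / F = 424 / 48.400 = 8.760 yr.

8.76 yr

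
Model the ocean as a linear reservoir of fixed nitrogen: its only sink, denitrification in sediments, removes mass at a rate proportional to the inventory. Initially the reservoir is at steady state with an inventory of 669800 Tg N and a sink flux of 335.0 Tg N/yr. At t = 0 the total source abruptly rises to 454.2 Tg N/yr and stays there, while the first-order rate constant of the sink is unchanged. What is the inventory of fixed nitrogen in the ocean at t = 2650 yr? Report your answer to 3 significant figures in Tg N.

τ = M₀/F₀ = 669800/335.0 = 1999 yr; rate constant k = 1/τ.
New steady state M_∞ = F₁/k = F₁·τ = 454.2 × 1999 = 908130 Tg N.
M(t) = M_∞ + (M₀ − M_∞)·e^(−t/τ); t/τ = 2650/1999 = 1.325, so e^(−t/τ) = 0.2657.
M(t) = 908130 − 238300 × 0.2657 = 844810 Tg N.

845000 Tg N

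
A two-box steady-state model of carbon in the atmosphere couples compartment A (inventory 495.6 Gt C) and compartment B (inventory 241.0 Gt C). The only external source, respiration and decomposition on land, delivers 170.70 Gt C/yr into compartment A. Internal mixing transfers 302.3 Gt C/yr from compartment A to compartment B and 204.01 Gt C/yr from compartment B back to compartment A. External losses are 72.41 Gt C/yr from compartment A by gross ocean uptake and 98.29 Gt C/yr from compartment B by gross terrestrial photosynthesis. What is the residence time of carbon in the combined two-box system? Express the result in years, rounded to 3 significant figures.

For the system as a whole, the A↔B exchange is internal and contributes nothing to the throughput; only the external sinks remove mass.
M_total = 495.6 + 241.0 = 736.60 Gt C.
ΣF_external_out = 72.41 + 98.29 = 170.70 Gt C/yr.
τ = M_total / ΣF_ext = 736.60 / 170.70 = 4.315 yr.

4.32 yr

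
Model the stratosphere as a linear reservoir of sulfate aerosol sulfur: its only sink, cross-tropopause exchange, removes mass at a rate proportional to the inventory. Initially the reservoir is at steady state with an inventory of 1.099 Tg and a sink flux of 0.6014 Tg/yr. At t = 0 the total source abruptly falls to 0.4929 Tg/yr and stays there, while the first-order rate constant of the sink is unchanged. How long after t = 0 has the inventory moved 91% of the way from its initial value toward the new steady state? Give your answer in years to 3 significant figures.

τ = M₀/F₀ = 1.099/0.6014 = 1.827 yr.
The remaining gap fraction is e^(−t/τ); 91% covered ⇒ e^(−t/τ) = 0.0900.
t = −τ ln(0.0900) = 1.827 × 2.408 = 4.400 yr.

4.40 yr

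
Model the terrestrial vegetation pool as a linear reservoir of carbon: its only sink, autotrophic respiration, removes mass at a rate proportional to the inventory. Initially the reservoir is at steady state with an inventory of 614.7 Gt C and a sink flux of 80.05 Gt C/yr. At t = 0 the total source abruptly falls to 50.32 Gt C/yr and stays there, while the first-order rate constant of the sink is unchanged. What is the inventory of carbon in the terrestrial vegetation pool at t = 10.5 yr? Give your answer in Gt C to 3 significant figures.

Residence time τ = M₀/F₀ = 7.679 yr. The eventual steady state is M_∞ = M₀·(F₁/F₀) = 614.7 × 50.32/80.05 = 386.40 Gt C.
The anomaly ΔM(t) = M(t) − M_∞ decays as ΔM₀·e^(−t/τ) with ΔM₀ = 614.7 − 386.40 = 228.3 Gt C.
At t = 10.5 yr, e^(−t/τ) = e^(−1.367) = 0.2548, so ΔM = 58.16 Gt C and M = 386.40 + 58.16 = 444.57 Gt C.

445 Gt C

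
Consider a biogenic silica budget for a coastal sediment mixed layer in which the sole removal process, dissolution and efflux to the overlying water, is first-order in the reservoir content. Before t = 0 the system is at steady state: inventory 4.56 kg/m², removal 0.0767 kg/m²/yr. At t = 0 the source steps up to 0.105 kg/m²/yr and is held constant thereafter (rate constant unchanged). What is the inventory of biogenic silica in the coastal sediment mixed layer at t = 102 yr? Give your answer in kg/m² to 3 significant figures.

τ = M₀/F₀ = 4.56/0.0767 = 59.45 yr; rate constant k = 1/τ.
New steady state M_∞ = F₁/k = F₁·τ = 0.105 × 59.45 = 6.2425 kg/m².
M(t) = M_∞ + (M₀ − M_∞)·e^(−t/τ); t/τ = 102/59.45 = 1.716, so e^(−t/τ) = 0.1798.
M(t) = 6.2425 − 1.683 × 0.1798 = 5.9399 kg/m².

5.94 kg/m²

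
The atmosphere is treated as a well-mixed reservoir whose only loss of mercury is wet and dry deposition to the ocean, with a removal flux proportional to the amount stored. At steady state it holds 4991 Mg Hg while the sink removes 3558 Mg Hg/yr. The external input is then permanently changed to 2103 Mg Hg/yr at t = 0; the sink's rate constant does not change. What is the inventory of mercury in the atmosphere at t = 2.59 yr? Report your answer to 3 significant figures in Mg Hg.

Residence time τ = M₀/F₀ = 1.403 yr. The eventual steady state is M_∞ = M₀·(F₁/F₀) = 4991 × 2103/3558 = 2950.0 Mg Hg.
The anomaly ΔM(t) = M(t) − M_∞ decays as ΔM₀·e^(−t/τ) with ΔM₀ = 4991 − 2950.0 = 2041 Mg Hg.
At t = 2.59 yr, e^(−t/τ) = e^(−1.846) = 0.1578, so ΔM = 322.1 Mg Hg and M = 2950.0 + 322.1 = 3272.1 Mg Hg.

3270 Mg Hg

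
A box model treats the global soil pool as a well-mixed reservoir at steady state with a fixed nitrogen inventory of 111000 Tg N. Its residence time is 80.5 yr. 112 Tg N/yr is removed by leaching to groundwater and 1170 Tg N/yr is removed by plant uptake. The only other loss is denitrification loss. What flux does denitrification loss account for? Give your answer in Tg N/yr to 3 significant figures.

96.9 Tg N/yr

Total removal F = M/τ = 111000 / 80.5 = 1379 Tg N/yr.
Denitrification loss = F − (112 + 1170) = 1379 − 1282 = 96.88 Tg N/yr.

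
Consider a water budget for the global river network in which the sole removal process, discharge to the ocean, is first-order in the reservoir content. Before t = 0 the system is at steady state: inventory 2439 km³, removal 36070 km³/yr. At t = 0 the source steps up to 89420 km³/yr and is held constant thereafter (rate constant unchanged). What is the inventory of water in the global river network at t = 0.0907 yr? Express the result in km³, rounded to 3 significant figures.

Residence time τ = M₀/F₀ = 0.06762 yr. The eventual steady state is M_∞ = M₀·(F₁/F₀) = 2439 × 89420/36070 = 6046.4 km³.
The anomaly ΔM(t) = M(t) − M_∞ decays as ΔM₀·e^(−t/τ) with ΔM₀ = 2439 − 6046.4 = −3607 km³.
At t = 0.0907 yr, e^(−t/τ) = e^(−1.341) = 0.2615, so ΔM = −943.3 km³ and M = 6046.4 − 943.3 = 5103.1 km³.

5100 km³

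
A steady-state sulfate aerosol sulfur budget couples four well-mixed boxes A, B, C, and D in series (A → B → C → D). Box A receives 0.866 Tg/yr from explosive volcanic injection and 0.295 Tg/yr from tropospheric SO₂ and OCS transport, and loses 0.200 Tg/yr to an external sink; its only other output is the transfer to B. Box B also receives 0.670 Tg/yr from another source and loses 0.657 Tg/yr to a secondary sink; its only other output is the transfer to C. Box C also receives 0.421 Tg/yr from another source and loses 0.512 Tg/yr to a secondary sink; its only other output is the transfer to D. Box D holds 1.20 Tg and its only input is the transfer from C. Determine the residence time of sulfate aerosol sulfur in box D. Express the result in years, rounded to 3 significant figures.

Box A: F(A→B) = (0.866 + 0.295) − 0.200 = 0.96100 Tg/yr.
Box B: F(B→C) = (0.96100 + 0.670) − 0.657 = 0.97400 Tg/yr.
Box C: F(C→D) = (0.97400 + 0.421) − 0.512 = 0.88300 Tg/yr.
Box D throughput = its input = 0.88300 Tg/yr; τ = 1.20 / 0.88300 = 1.359 yr.

1.36 yr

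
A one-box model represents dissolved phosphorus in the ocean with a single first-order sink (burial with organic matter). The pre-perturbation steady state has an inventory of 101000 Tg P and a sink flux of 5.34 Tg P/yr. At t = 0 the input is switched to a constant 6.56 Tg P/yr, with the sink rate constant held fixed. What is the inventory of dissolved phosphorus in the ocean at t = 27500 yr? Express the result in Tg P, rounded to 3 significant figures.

τ = M₀/F₀ = 101000/5.34 = 18910 yr; rate constant k = 1/τ.
New steady state M_∞ = F₁/k = F₁·τ = 6.56 × 18910 = 124070 Tg P.
M(t) = M_∞ + (M₀ − M_∞)·e^(−t/τ); t/τ = 27500/18910 = 1.454, so e^(−t/τ) = 0.2336.
M(t) = 124070 − 23070 × 0.2336 = 118680 Tg P.

119000 Tg P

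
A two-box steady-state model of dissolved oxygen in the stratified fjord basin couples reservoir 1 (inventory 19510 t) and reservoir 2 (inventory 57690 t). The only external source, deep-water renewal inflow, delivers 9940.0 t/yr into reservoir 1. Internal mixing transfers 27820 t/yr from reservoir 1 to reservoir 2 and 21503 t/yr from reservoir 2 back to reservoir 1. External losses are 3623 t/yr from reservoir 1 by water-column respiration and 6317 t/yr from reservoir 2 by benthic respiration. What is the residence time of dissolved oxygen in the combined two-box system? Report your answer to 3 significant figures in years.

7.77 yr

Treat the two boxes together as one reservoir: the mixing fluxes between them are internal recycling, so τ = ΣM / Σ(external losses).
M_total = 19510 + 57690 = 77200 t.
ΣF_external_out = 3623 + 6317 = 9940.0 t/yr.
τ = M_total / ΣF_ext = 77200 / 9940.0 = 7.767 yr.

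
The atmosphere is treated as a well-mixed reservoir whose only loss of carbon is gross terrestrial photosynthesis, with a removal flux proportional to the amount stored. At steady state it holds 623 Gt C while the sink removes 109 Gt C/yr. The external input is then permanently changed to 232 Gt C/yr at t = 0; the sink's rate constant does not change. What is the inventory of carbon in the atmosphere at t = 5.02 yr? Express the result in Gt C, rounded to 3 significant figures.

Residence time τ = M₀/F₀ = 5.716 yr. The eventual steady state is M_∞ = M₀·(F₁/F₀) = 623 × 232/109 = 1326.0 Gt C.
The anomaly ΔM(t) = M(t) − M_∞ decays as ΔM₀·e^(−t/τ) with ΔM₀ = 623 − 1326.0 = −703.0 Gt C.
At t = 5.02 yr, e^(−t/τ) = e^(−0.8783) = 0.4155, so ΔM = −292.1 Gt C and M = 1326.0 − 292.1 = 1033.9 Gt C.

1030 Gt C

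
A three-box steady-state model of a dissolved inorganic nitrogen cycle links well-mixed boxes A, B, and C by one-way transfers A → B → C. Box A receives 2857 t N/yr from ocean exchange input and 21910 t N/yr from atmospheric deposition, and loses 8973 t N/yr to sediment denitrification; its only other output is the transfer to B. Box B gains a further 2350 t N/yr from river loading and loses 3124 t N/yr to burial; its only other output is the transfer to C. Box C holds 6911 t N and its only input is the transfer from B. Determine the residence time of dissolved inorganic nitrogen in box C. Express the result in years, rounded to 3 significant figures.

0.460 yr

Box A: F(A→B) = (2857 + 21910) − 8973 = 15794 t N/yr.
Box B: F(B→C) = (15794 + 2350) − 3124 = 15020 t N/yr.
Box C throughput = its input = 15020 t N/yr; τ = 6911 / 15020 = 0.4601 yr.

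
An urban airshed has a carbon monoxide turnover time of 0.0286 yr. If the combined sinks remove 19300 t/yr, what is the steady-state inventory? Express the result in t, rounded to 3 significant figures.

τ = M/F ⇒ M = τ × F = 0.0286 × 19300 = 552.0 t.

552 t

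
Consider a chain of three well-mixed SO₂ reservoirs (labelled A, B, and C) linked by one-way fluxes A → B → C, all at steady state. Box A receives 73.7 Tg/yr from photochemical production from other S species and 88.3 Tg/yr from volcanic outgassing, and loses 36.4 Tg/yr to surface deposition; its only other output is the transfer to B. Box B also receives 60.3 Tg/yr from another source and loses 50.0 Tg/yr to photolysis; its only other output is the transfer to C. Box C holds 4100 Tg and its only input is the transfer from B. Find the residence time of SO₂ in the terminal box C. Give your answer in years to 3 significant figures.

Box A: F(A→B) = (73.7 + 88.3) − 36.4 = 125.60 Tg/yr.
Box B: F(B→C) = (125.60 + 60.3) − 50.0 = 135.90 Tg/yr.
Box C throughput = its input = 135.90 Tg/yr; τ = 4100 / 135.90 = 30.17 yr.

30.2 yr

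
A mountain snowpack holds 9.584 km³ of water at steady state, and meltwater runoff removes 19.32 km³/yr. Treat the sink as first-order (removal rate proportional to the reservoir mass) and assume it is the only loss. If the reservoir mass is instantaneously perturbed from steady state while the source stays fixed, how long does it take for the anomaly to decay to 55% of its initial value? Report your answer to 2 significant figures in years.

For a linear reservoir the anomaly decays as exp(−t/τ) with τ = M/F = 9.584/19.32 = 0.4961 yr.
exp(−t/τ) = 0.55 ⇒ t = −τ ln(0.55) = 0.4961 × 0.5978 = 0.2966 yr.

0.30 yr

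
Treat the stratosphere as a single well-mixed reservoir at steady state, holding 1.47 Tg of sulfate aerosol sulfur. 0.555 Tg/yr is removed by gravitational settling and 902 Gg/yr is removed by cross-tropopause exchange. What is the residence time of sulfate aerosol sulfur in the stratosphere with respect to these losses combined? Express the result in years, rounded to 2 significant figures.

Convert the cross-tropopause exchange flux: 902 Gg/yr = 0.9020 Tg/yr.
Total removal = 0.5550 + 0.9020 = 1.4570 Tg/yr.
τ = M / ΣF_out = 1.47 / 1.4570 = 1.009 yr.

1.0 yr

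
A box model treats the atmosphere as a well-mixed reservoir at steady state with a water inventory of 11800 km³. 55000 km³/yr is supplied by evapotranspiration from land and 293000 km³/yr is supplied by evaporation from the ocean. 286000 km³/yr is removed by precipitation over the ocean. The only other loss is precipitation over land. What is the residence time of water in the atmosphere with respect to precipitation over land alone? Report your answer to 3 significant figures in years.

At steady state ΣF_in = ΣF_out.
ΣF_in = 55000 + 293000 = 348000 km³/yr.
Precipitation over land flux = ΣF_in − (286000) = 348000 − 286000 = 62000 km³/yr.
τ = M / F = 11800 / 62000 = 0.1903 yr.

0.190 yr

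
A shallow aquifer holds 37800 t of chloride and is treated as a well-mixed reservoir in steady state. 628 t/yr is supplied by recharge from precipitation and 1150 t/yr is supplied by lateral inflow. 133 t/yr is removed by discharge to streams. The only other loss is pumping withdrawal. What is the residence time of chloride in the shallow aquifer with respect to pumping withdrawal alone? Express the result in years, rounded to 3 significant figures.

23.0 yr

At steady state ΣF_in = ΣF_out.
ΣF_in = 628 + 1150 = 1778.0 t/yr.
Pumping withdrawal flux = ΣF_in − (133) = 1778.0 − 133.0 = 1645 t/yr.
τ = M / F = 37800 / 1645 = 22.98 yr.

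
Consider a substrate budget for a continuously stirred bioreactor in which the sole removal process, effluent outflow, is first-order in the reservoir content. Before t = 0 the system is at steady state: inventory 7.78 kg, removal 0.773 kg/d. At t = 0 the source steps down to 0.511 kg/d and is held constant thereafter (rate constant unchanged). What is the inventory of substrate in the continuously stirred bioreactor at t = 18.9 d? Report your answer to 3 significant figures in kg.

5.55 kg

Residence time τ = M₀/F₀ = 10.06 d. The eventual steady state is M_∞ = M₀·(F₁/F₀) = 7.78 × 0.511/0.773 = 5.1431 kg.
The anomaly ΔM(t) = M(t) − M_∞ decays as ΔM₀·e^(−t/τ) with ΔM₀ = 7.78 − 5.1431 = 2.637 kg.
At t = 18.9 d, e^(−t/τ) = e^(−1.878) = 0.1529, so ΔM = 0.4032 kg and M = 5.1431 + 0.4032 = 5.5463 kg.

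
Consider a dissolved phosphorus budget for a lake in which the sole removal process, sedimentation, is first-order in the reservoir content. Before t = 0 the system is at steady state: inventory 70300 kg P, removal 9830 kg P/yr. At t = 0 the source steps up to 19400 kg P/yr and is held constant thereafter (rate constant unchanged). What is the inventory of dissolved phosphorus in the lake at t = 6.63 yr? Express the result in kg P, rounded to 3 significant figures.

Residence time τ = M₀/F₀ = 7.152 yr. The eventual steady state is M_∞ = M₀·(F₁/F₀) = 70300 × 19400/9830 = 138740 kg P.
The anomaly ΔM(t) = M(t) − M_∞ decays as ΔM₀·e^(−t/τ) with ΔM₀ = 70300 − 138740 = −68440 kg P.
At t = 6.63 yr, e^(−t/τ) = e^(−0.9271) = 0.3957, so ΔM = −27080 kg P and M = 138740 − 27080 = 111660 kg P.

112000 kg P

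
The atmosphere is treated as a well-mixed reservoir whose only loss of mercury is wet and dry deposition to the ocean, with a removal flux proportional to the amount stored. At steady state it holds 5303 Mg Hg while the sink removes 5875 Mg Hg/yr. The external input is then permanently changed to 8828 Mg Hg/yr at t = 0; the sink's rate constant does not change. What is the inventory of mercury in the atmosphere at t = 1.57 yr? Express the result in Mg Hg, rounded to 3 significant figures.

τ = M₀/F₀ = 5303/5875 = 0.9026 yr; rate constant k = 1/τ.
New steady state M_∞ = F₁/k = F₁·τ = 8828 × 0.9026 = 7968.5 Mg Hg.
M(t) = M_∞ + (M₀ − M_∞)·e^(−t/τ); t/τ = 1.57/0.9026 = 1.739, so e^(−t/τ) = 0.1756.
M(t) = 7968.5 − 2665 × 0.1756 = 7500.3 Mg Hg.

7500 Mg Hg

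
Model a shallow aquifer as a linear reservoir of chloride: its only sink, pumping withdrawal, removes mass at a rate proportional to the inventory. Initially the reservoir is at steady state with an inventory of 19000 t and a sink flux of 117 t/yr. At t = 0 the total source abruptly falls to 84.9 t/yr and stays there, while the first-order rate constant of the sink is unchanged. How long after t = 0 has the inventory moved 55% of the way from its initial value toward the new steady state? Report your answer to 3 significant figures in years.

τ = M₀/F₀ = 19000/117 = 162.4 yr.
The remaining gap fraction is e^(−t/τ); 55% covered ⇒ e^(−t/τ) = 0.450.
t = −τ ln(0.450) = 162.4 × 0.7985 = 129.7 yr.

130 yr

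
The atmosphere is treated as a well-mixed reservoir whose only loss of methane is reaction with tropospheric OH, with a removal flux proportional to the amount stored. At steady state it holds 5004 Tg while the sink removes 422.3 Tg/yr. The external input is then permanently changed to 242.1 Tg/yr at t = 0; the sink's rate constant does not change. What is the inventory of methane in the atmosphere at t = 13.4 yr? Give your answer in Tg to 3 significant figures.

3560 Tg

The sink rate constant is k = F₀/M₀ = 422.3/5004 = 0.08439 yr⁻¹.
Solving dM/dt = F₁ − kM with M(0) = M₀ gives M(t) = F₁/k + (M₀ − F₁/k)·e^(−kt).
F₁/k = 242.1/0.08439 = 2868.7 Tg; kt = 0.08439 × 13.4 = 1.131, e^(−kt) = 0.3228.
M(13.4) = 2868.7 + (5004 − 2868.7) × 0.3228 = 2868.7 + 689.2 = 3557.9 Tg.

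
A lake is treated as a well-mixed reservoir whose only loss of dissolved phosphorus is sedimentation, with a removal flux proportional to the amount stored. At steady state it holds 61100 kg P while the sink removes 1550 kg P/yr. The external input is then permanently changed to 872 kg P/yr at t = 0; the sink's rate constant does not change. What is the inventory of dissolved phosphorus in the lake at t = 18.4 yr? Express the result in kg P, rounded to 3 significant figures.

The sink rate constant is k = F₀/M₀ = 1550/61100 = 0.02537 yr⁻¹.
Solving dM/dt = F₁ − kM with M(0) = M₀ gives M(t) = F₁/k + (M₀ − F₁/k)·e^(−kt).
F₁/k = 872/0.02537 = 34374 kg P; kt = 0.02537 × 18.4 = 0.4668, e^(−kt) = 0.6270.
M(18.4) = 34374 + (61100 − 34374) × 0.6270 = 34374 + 16760 = 51132 kg P.

51100 kg P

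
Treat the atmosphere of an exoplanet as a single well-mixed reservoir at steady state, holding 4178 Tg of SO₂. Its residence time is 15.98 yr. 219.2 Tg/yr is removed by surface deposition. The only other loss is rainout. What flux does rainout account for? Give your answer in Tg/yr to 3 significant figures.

Total removal F = M/τ = 4178 / 15.98 = 261.5 Tg/yr.
Rainout = F − (219.2) = 261.5 − 219.2 = 42.25 Tg/yr.

42.3 Tg/yr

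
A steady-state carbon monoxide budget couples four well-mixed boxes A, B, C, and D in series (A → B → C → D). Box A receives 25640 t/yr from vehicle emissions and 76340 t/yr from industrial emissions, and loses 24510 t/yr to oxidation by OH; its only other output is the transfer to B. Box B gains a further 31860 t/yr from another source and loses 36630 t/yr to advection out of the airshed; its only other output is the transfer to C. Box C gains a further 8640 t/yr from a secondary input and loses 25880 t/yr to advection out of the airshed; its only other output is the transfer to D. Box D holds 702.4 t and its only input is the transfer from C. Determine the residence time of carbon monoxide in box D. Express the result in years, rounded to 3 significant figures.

0.0127 yr

Box A: F(A→B) = (25640 + 76340) − 24510 = 77470 t/yr.
Box B: F(B→C) = (77470 + 31860) − 36630 = 72700 t/yr.
Box C: F(C→D) = (72700 + 8640) − 25880 = 55460 t/yr.
Box D throughput = its input = 55460 t/yr; τ = 702.4 / 55460 = 0.01266 yr.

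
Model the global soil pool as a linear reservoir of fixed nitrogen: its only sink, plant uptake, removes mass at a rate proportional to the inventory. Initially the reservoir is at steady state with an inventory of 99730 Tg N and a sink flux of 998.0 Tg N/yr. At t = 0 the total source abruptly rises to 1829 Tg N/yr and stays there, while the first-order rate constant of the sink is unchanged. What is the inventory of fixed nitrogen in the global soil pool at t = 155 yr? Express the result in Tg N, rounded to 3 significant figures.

165000 Tg N

τ = M₀/F₀ = 99730/998.0 = 99.93 yr; rate constant k = 1/τ.
New steady state M_∞ = F₁/k = F₁·τ = 1829 × 99.93 = 182770 Tg N.
M(t) = M_∞ + (M₀ − M_∞)·e^(−t/τ); t/τ = 155/99.93 = 1.551, so e^(−t/τ) = 0.2120.
M(t) = 182770 − 83040 × 0.2120 = 165170 Tg N.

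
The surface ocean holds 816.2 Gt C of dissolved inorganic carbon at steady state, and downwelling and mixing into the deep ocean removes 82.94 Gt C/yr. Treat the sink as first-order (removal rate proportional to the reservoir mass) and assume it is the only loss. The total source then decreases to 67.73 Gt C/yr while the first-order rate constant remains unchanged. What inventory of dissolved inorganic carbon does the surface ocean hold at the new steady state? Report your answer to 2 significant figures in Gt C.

670 Gt C

Rate constant k = F/M = 82.94 / 816.2 = 0.1016 yr⁻¹.
At the new steady state, source = k·M_new ⇒ M_new = 67.73 / 0.1016 = 666.5 Gt C.
(Equivalently M_new = M × F_new/F_old = 816.2 × 67.73/82.94.)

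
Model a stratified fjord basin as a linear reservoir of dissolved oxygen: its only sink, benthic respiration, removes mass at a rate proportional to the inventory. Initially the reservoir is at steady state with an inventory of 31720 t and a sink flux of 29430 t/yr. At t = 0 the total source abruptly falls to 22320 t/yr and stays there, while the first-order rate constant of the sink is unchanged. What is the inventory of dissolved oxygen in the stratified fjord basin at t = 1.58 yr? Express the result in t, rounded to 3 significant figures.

The sink rate constant is k = F₀/M₀ = 29430/31720 = 0.9278 yr⁻¹.
Solving dM/dt = F₁ − kM with M(0) = M₀ gives M(t) = F₁/k + (M₀ − F₁/k)·e^(−kt).
F₁/k = 22320/0.9278 = 24057 t; kt = 0.9278 × 1.58 = 1.466, e^(−kt) = 0.2309.
M(1.58) = 24057 + (31720 − 24057) × 0.2309 = 24057 + 1769 = 25826 t.

25800 t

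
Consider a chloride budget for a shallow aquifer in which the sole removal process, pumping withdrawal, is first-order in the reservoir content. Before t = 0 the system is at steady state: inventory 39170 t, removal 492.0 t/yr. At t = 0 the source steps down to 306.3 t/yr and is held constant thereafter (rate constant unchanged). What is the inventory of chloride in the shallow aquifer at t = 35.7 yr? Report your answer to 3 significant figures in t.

33800 t

τ = M₀/F₀ = 39170/492.0 = 79.61 yr; rate constant k = 1/τ.
New steady state M_∞ = F₁/k = F₁·τ = 306.3 × 79.61 = 24386 t.
M(t) = M_∞ + (M₀ − M_∞)·e^(−t/τ); t/τ = 35.7/79.61 = 0.4484, so e^(−t/τ) = 0.6386.
M(t) = 24386 + 14780 × 0.6386 = 33828 t.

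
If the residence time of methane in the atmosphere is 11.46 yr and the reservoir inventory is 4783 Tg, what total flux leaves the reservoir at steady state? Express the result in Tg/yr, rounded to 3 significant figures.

417 Tg/yr

F = M / τ = 4783 / 11.46 = 417.4 Tg/yr.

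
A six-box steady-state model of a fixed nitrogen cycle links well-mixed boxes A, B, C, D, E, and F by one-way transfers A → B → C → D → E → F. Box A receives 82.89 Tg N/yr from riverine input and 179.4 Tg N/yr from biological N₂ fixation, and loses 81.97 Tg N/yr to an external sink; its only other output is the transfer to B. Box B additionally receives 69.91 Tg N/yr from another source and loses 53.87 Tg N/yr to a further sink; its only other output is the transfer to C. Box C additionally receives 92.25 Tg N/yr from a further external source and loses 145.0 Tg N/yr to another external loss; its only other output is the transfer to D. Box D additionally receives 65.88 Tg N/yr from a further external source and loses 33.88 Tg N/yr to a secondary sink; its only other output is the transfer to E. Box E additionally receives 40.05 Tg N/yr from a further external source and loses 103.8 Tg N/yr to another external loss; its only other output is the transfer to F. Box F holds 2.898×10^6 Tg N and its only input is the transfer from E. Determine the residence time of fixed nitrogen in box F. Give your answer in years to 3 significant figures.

25900 yr

Box A: F(A→B) = (82.89 + 179.4) − 81.97 = 180.32 Tg N/yr.
Box B: F(B→C) = (180.32 + 69.91) − 53.87 = 196.36 Tg N/yr.
Box C: F(C→D) = (196.36 + 92.25) − 145.0 = 143.61 Tg N/yr.
Box D: F(D→E) = (143.61 + 65.88) − 33.88 = 175.61 Tg N/yr.
Box E: F(E→F) = (175.61 + 40.05) − 103.8 = 111.86 Tg N/yr.
Box F throughput = its input = 111.86 Tg N/yr; τ = 2.898×10^6 / 111.86 = 25910 yr.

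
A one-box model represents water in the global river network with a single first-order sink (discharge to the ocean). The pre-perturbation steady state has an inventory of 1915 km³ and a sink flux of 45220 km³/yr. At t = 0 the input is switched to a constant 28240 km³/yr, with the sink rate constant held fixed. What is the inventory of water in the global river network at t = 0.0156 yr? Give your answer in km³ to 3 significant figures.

1690 km³

Residence time τ = M₀/F₀ = 0.04235 yr. The eventual steady state is M_∞ = M₀·(F₁/F₀) = 1915 × 28240/45220 = 1195.9 km³.
The anomaly ΔM(t) = M(t) − M_∞ decays as ΔM₀·e^(−t/τ) with ΔM₀ = 1915 − 1195.9 = 719.1 km³.
At t = 0.0156 yr, e^(−t/τ) = e^(−0.3684) = 0.6919, so ΔM = 497.5 km³ and M = 1195.9 + 497.5 = 1693.4 km³.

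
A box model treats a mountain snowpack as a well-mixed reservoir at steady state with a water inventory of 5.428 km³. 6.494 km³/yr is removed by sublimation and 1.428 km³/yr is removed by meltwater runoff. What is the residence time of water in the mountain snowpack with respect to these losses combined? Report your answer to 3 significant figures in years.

0.685 yr

Total removal = 6.494 + 1.428 = 7.9220 km³/yr.
τ = M / ΣF_out = 5.428 / 7.9220 = 0.6852 yr.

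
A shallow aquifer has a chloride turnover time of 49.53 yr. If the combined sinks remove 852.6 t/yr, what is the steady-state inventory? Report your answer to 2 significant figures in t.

42000 t

τ = M/F ⇒ M = τ × F = 49.53 × 852.6 = 42230 t.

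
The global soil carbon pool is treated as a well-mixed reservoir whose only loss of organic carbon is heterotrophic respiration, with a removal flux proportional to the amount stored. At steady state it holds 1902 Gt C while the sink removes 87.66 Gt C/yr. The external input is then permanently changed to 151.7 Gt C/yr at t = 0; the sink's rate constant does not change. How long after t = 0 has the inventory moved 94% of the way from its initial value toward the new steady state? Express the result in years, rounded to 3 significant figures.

τ = M₀/F₀ = 1902/87.66 = 21.70 yr.
The remaining gap fraction is e^(−t/τ); 94% covered ⇒ e^(−t/τ) = 0.0600.
t = −τ ln(0.0600) = 21.70 × 2.813 = 61.04 yr.

61.0 yr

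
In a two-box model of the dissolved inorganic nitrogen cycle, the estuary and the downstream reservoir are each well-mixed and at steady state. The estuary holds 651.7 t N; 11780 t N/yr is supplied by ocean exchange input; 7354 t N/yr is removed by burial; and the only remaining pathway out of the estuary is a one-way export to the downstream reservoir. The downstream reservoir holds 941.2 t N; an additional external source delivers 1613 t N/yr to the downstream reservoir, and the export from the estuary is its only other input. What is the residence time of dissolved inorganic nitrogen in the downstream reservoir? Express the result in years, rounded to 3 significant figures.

0.156 yr

Balance the estuary: ΣF_in = 11780 t N/yr.
Export to the downstream reservoir = ΣF_in − (7354) = 4426.0 t N/yr.
Total input to the downstream reservoir = 4426.0 + 1613 = 6039.0 t N/yr; at steady state this equals its total output.
τ = M / F = 941.2 / 6039.0 = 0.1559 yr.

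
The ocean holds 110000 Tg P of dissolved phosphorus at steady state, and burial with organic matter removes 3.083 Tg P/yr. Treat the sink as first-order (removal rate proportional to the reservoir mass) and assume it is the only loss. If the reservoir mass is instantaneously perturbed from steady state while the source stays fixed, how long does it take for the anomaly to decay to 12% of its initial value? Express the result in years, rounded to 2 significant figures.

76000 yr

For a linear reservoir the anomaly decays as exp(−t/τ) with τ = M/F = 110000/3.083 = 35680 yr.
exp(−t/τ) = 0.12 ⇒ t = −τ ln(0.12) = 35680 × 2.120 = 75650 yr.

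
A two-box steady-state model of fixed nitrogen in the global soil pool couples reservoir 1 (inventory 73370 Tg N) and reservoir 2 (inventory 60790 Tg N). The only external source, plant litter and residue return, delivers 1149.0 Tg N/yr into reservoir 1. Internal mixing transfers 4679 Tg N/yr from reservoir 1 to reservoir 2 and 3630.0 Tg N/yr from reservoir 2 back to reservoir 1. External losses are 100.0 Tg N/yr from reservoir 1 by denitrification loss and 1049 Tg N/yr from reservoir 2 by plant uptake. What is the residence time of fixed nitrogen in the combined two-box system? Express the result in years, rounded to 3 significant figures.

Residence time in the combined system uses the total inventory and the total *external* removal — internal exchanges between the two boxes cancel.
M_total = 73370 + 60790 = 134160 Tg N.
ΣF_external_out = 100.0 + 1049 = 1149.0 Tg N/yr.
τ = M_total / ΣF_ext = 134160 / 1149.0 = 116.8 yr.

117 yr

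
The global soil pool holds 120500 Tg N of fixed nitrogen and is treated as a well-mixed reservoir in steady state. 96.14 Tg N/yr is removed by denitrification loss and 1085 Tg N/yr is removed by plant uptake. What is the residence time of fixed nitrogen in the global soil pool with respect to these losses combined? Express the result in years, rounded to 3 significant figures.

Total removal = 96.14 + 1085 = 1181.1 Tg N/yr.
τ = M / ΣF_out = 120500 / 1181.1 = 102.0 yr.

102 yr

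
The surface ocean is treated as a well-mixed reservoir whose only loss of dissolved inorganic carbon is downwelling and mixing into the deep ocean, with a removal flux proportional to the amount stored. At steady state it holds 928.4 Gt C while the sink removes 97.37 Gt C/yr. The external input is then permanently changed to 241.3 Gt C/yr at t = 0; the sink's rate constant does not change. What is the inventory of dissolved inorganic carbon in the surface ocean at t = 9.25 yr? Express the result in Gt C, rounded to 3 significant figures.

1780 Gt C

The sink rate constant is k = F₀/M₀ = 97.37/928.4 = 0.1049 yr⁻¹.
Solving dM/dt = F₁ − kM with M(0) = M₀ gives M(t) = F₁/k + (M₀ − F₁/k)·e^(−kt).
F₁/k = 241.3/0.1049 = 2300.7 Gt C; kt = 0.1049 × 9.25 = 0.9701, e^(−kt) = 0.3790.
M(9.25) = 2300.7 + (928.4 − 2300.7) × 0.3790 = 2300.7 − 520.2 = 1780.6 Gt C.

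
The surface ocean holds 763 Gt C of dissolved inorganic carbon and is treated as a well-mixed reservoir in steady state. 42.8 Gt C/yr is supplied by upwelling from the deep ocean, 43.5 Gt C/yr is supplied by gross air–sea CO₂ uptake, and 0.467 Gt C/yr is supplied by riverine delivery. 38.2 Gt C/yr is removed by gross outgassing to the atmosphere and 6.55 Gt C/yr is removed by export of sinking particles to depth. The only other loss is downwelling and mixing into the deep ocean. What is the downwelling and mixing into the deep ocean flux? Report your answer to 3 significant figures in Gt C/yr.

42.0 Gt C/yr

At steady state ΣF_in = ΣF_out.
ΣF_in = 42.8 + 43.5 + 0.467 = 86.767 Gt C/yr.
Downwelling and mixing into the deep ocean flux = ΣF_in − (38.2 + 6.55) = 86.767 − 44.75 = 42.02 Gt C/yr.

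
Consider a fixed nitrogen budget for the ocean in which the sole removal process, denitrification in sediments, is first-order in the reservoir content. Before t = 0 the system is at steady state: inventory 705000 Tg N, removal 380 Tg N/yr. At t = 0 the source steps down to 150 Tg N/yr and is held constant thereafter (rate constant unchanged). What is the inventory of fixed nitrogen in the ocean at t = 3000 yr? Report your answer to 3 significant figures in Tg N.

363000 Tg N

Residence time τ = M₀/F₀ = 1855 yr. The eventual steady state is M_∞ = M₀·(F₁/F₀) = 705000 × 150/380 = 278290 Tg N.
The anomaly ΔM(t) = M(t) − M_∞ decays as ΔM₀·e^(−t/τ) with ΔM₀ = 705000 − 278290 = 426700 Tg N.
At t = 3000 yr, e^(−t/τ) = e^(−1.617) = 0.1985, so ΔM = 84700 Tg N and M = 278290 + 84700 = 362990 Tg N.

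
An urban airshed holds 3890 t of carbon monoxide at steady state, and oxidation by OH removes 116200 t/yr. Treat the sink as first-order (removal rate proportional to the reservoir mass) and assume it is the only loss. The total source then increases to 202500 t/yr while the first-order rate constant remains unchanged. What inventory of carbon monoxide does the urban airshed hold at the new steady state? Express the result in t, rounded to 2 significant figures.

6800 t

Rate constant k = F/M = 116200 / 3890 = 29.87 yr⁻¹.
At the new steady state, source = k·M_new ⇒ M_new = 202500 / 29.87 = 6779 t.
(Equivalently M_new = M × F_new/F_old = 3890 × 202500/116200.)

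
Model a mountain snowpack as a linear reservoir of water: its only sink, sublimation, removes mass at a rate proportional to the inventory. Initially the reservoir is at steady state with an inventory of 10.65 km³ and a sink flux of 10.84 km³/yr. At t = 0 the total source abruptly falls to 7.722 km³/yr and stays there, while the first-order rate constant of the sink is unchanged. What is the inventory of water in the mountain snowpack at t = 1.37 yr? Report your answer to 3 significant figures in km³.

8.35 km³

Residence time τ = M₀/F₀ = 0.9825 yr. The eventual steady state is M_∞ = M₀·(F₁/F₀) = 10.65 × 7.722/10.84 = 7.5867 km³.
The anomaly ΔM(t) = M(t) − M_∞ decays as ΔM₀·e^(−t/τ) with ΔM₀ = 10.65 − 7.5867 = 3.063 km³.
At t = 1.37 yr, e^(−t/τ) = e^(−1.394) = 0.2480, so ΔM = 0.7596 km³ and M = 7.5867 + 0.7596 = 8.3463 km³.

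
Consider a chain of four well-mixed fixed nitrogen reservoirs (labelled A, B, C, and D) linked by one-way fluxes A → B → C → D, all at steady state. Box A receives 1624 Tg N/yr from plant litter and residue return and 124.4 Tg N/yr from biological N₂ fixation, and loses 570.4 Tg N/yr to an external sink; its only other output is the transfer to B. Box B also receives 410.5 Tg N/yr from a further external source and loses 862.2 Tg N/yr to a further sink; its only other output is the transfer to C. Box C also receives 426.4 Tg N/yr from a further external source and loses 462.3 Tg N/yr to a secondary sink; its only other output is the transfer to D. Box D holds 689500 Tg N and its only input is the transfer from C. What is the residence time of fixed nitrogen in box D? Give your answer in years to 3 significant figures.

Box A: F(A→B) = (1624 + 124.4) − 570.4 = 1178.0 Tg N/yr.
Box B: F(B→C) = (1178.0 + 410.5) − 862.2 = 726.30 Tg N/yr.
Box C: F(C→D) = (726.30 + 426.4) − 462.3 = 690.40 Tg N/yr.
Box D throughput = its input = 690.40 Tg N/yr; τ = 689500 / 690.40 = 998.7 yr.

999 yr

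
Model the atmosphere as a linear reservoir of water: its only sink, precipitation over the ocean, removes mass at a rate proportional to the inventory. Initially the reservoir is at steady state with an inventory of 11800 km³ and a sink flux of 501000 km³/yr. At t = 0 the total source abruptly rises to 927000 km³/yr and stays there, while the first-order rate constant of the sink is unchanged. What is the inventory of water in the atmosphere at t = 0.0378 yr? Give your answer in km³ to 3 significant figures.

The sink rate constant is k = F₀/M₀ = 501000/11800 = 42.46 yr⁻¹.
Solving dM/dt = F₁ − kM with M(0) = M₀ gives M(t) = F₁/k + (M₀ − F₁/k)·e^(−kt).
F₁/k = 927000/42.46 = 21834 km³; kt = 42.46 × 0.0378 = 1.605, e^(−kt) = 0.2009.
M(0.0378) = 21834 + (11800 − 21834) × 0.2009 = 21834 − 2016 = 19818 km³.

19800 km³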